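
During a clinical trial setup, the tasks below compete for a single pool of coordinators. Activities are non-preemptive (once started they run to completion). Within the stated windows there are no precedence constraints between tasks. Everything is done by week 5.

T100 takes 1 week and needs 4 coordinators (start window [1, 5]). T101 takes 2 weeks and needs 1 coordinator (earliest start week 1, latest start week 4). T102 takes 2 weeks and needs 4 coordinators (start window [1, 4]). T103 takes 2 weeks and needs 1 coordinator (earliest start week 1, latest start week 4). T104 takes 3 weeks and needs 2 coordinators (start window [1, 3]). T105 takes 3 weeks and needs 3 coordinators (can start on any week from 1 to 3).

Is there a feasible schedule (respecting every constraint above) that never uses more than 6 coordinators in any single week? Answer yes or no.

no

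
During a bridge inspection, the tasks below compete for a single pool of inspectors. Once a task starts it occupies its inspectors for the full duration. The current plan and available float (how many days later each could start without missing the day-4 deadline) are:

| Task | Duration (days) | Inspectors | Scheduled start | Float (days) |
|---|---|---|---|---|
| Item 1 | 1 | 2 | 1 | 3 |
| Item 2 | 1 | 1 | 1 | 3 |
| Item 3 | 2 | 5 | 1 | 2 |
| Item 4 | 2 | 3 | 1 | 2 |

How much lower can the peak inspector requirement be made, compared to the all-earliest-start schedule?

6

Early-start peak: d1:11  d2:8  d3:0  d4:0 ⇒ 11.
Leveled (Item 1@1, Item 2@2, Item 3@3, Item 4@1): d1:5  d2:4  d3:5  d4:5 ⇒ 5.
Reduction 11 − 5 = 6.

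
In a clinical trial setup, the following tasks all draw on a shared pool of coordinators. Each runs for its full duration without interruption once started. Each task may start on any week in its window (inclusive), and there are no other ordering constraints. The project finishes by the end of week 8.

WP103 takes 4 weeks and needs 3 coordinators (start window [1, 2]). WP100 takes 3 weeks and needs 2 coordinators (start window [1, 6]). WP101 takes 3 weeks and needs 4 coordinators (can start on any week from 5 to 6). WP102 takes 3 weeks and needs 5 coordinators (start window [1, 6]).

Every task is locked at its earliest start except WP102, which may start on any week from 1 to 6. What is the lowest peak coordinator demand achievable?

9

WP102@1: w1:10  w2:10  w3:10  w4:3  w5:4  w6:4  w7:4  w8:0 → peak 10
WP102@2: w1:5  w2:10  w3:10  w4:8  w5:4  w6:4  w7:4  w8:0 → peak 10
WP102@3: w1:5  w2:5  w3:10  w4:8  w5:9  w6:4  w7:4  w8:0 → peak 10
WP102@4: w1:5  w2:5  w3:5  w4:8  w5:9  w6:9  w7:4  w8:0 → peak 9
WP102@5: w1:5  w2:5  w3:5  w4:3  w5:9  w6:9  w7:9  w8:0 → peak 9
WP102@6: w1:5  w2:5  w3:5  w4:3  w5:4  w6:9  w7:9  w8:5 → peak 9
Best is WP102@4, peak 9.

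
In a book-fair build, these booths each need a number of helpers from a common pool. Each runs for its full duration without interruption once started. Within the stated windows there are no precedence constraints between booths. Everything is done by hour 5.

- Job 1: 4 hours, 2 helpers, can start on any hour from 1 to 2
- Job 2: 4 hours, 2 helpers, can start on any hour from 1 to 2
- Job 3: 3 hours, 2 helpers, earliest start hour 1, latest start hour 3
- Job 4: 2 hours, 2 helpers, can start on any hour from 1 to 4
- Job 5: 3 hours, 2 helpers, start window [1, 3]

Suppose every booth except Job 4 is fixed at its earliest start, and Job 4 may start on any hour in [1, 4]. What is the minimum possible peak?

Job 4@1: h1:10  h2:10  h3:8  h4:4  h5:0 → peak 10
Job 4@2: h1:8  h2:10  h3:10  h4:4  h5:0 → peak 10
Job 4@3: h1:8  h2:8  h3:10  h4:6  h5:0 → peak 10
Job 4@4: h1:8  h2:8  h3:8  h4:6  h5:2 → peak 8
Best is Job 4@4, peak 8.

8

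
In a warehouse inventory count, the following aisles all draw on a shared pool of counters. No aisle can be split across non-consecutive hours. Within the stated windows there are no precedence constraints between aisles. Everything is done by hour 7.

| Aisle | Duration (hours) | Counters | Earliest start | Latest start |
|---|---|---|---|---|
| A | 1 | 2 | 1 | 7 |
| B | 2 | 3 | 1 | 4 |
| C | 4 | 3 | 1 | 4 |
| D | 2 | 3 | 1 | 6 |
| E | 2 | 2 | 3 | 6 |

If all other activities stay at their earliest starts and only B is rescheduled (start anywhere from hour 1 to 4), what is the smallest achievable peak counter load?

8

B@1: h1:11  h2:9  h3:5  h4:5  h5:0  h6:0  h7:0 → peak 11
B@2: h1:8  h2:9  h3:8  h4:5  h5:0  h6:0  h7:0 → peak 9
B@3: h1:8  h2:6  h3:8  h4:8  h5:0  h6:0  h7:0 → peak 8
B@4: h1:8  h2:6  h3:5  h4:8  h5:3  h6:0  h7:0 → peak 8
Best is B@3, peak 8.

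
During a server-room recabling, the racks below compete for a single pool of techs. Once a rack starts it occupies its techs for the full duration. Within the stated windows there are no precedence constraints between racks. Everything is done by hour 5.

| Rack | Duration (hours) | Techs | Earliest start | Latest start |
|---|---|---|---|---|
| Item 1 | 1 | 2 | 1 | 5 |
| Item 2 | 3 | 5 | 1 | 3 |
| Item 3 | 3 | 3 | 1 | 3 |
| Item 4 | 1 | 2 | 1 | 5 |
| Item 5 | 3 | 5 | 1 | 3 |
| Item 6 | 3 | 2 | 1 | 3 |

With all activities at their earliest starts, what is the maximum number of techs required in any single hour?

19

Early-start schedule: Item 1@1, Item 2@1, Item 3@1, Item 4@1, Item 5@1, Item 6@1.
Load per hour: hour 1: 19, hour 2: 15, hour 3: 15, hour 4: 0, hour 5: 0.
Peak is 19.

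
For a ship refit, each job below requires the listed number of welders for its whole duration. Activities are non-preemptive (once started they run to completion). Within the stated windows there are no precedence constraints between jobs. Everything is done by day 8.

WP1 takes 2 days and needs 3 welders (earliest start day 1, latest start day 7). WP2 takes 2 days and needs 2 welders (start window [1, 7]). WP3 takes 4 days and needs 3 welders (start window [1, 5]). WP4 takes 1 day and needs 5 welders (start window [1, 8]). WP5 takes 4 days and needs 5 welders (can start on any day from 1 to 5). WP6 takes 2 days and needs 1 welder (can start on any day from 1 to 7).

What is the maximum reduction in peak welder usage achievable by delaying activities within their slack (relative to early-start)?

Early-start peak: d1:19  d2:14  d3:8  d4:8  d5:0  d6:0  d7:0  d8:0 ⇒ 19.
Leveled (WP1@1, WP2@1, WP3@1, WP4@3, WP5@4, WP6@5): d1:8  d2:8  d3:8  d4:8  d5:6  d6:6  d7:5  d8:0 ⇒ 8.
Reduction 19 − 8 = 11.

11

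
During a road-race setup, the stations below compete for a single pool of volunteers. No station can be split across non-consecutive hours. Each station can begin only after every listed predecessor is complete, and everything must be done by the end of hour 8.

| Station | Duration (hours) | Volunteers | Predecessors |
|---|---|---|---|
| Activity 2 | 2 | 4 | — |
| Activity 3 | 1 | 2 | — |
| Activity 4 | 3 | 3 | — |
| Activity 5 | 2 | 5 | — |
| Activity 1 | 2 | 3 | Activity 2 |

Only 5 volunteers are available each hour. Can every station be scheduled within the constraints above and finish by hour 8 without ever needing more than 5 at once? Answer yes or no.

The minimum achievable peak is 6; 5 < 6, so no feasible schedule stays within the cap.

no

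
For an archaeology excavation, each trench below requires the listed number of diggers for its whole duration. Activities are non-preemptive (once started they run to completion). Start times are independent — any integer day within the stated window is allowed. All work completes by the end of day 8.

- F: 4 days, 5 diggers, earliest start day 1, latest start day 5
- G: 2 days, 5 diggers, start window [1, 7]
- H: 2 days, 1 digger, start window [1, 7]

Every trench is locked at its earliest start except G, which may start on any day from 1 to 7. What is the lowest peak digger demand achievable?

6

G@1: d1:11  d2:11  d3:5  d4:5  d5:0  d6:0  d7:0  d8:0 → peak 11
G@2: d1:6  d2:11  d3:10  d4:5  d5:0  d6:0  d7:0  d8:0 → peak 11
G@3: d1:6  d2:6  d3:10  d4:10  d5:0  d6:0  d7:0  d8:0 → peak 10
G@4: d1:6  d2:6  d3:5  d4:10  d5:5  d6:0  d7:0  d8:0 → peak 10
G@5: d1:6  d2:6  d3:5  d4:5  d5:5  d6:5  d7:0  d8:0 → peak 6
G@6: d1:6  d2:6  d3:5  d4:5  d5:0  d6:5  d7:5  d8:0 → peak 6
G@7: d1:6  d2:6  d3:5  d4:5  d5:0  d6:0  d7:5  d8:5 → peak 6
Best is G@5, peak 6.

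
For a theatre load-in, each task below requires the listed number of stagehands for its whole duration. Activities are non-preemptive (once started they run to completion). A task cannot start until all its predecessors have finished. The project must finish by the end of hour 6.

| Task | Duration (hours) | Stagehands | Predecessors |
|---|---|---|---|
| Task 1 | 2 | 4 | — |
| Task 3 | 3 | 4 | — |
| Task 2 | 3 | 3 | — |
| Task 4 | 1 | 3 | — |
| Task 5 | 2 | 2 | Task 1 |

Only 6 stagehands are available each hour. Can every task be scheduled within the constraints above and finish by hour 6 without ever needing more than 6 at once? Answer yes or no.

no

The minimum achievable peak is 7; 6 < 7, so no feasible schedule stays within the cap.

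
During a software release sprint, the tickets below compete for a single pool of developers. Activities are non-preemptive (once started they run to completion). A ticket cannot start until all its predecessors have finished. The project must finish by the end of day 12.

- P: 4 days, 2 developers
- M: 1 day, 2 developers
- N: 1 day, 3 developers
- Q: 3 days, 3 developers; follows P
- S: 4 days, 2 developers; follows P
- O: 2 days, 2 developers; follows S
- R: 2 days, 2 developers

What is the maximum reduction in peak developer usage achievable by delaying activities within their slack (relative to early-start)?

4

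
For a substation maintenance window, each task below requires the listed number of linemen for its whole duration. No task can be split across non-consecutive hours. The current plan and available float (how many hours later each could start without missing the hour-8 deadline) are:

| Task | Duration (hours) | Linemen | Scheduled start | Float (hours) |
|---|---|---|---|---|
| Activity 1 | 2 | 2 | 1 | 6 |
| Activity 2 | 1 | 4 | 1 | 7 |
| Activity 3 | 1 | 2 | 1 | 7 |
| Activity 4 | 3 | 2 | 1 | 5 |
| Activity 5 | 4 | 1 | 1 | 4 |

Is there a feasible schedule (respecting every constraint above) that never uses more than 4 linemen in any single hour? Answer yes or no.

Schedule Activity 1@1, Activity 2@3, Activity 3@1, Activity 4@4, Activity 5@4: h1:4  h2:2  h3:4  h4:3  h5:3  h6:3  h7:1  h8:0 — peak 4 ≤ 4.

yes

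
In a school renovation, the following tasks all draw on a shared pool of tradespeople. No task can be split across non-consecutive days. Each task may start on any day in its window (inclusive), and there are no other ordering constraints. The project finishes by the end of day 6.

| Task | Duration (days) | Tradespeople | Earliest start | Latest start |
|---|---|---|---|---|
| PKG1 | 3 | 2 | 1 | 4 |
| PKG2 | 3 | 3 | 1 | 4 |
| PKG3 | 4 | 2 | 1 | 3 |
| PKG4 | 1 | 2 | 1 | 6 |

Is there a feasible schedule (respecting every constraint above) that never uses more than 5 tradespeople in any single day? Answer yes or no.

Schedule PKG1@1, PKG2@4, PKG3@1, PKG4@5: d1:4  d2:4  d3:4  d4:5  d5:5  d6:3 — peak 5 ≤ 5.

yes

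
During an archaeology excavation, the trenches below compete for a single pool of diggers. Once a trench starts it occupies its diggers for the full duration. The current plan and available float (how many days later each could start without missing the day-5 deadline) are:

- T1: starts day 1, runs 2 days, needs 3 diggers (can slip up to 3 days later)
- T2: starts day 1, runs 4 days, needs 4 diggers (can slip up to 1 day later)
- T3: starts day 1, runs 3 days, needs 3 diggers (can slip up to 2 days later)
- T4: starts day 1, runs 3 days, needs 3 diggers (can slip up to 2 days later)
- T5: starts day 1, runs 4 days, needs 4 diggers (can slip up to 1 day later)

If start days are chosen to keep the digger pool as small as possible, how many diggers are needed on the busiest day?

14

Early-start (T1@1, T2@1, T3@1, T4@1, T5@1) gives peak 17: d1:17  d2:17  d3:14  d4:8  d5:0.
Shift T4→3.
Schedule T1@1, T2@1, T3@1, T4@3, T5@1: d1:14  d2:14  d3:14  d4:11  d5:3 — peak 14.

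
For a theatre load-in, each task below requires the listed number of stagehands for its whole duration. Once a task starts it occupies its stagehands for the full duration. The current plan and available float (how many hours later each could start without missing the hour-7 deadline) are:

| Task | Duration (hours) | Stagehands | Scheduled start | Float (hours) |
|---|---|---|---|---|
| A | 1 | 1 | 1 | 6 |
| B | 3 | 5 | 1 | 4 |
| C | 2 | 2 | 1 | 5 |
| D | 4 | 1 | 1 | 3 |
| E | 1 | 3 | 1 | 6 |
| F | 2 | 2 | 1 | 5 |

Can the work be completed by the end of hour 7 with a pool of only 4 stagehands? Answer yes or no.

Total stagehand-hours = 31; over 7 hours the average is 31/7 > 4, so some hour must exceed 4.

no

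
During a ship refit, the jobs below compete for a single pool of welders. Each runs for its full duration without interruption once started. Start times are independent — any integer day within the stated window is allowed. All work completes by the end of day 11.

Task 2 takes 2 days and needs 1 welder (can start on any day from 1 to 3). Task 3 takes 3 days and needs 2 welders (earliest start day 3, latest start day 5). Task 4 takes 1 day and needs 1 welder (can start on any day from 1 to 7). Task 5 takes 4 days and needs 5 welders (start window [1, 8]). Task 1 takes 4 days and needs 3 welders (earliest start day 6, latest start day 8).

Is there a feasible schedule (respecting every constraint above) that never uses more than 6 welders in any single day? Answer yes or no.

Schedule Task 2@1, Task 3@5, Task 4@3, Task 5@1, Task 1@6: d1:6  d2:6  d3:6  d4:5  d5:2  d6:5  d7:5  d8:3  d9:3  d10:0  d11:0 — peak 6 ≤ 6.

yes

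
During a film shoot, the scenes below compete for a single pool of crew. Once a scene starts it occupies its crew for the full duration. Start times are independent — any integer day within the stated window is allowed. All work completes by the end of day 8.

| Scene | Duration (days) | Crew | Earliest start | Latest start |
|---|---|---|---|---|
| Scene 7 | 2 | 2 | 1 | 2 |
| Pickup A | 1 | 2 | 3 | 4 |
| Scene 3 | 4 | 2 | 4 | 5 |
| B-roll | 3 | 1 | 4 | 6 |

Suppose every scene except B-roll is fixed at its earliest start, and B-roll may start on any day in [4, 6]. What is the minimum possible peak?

B-roll@4: d1:2  d2:2  d3:2  d4:3  d5:3  d6:3  d7:2  d8:0 → peak 3
B-roll@5: d1:2  d2:2  d3:2  d4:2  d5:3  d6:3  d7:3  d8:0 → peak 3
B-roll@6: d1:2  d2:2  d3:2  d4:2  d5:2  d6:3  d7:3  d8:1 → peak 3
Best is B-roll@4, peak 3.

3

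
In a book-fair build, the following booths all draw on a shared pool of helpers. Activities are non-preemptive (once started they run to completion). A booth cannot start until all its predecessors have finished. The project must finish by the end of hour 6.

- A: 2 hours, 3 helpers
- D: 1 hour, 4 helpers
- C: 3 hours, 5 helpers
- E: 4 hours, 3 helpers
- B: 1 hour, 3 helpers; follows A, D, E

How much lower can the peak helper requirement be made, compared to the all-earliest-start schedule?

Early-start peak: h1:15  h2:11  h3:8  h4:3  h5:3  h6:0 ⇒ 15.
Leveled (A@1, D@1, C@3, E@2, B@6): h1:7  h2:6  h3:8  h4:8  h5:8  h6:3 ⇒ 8.
Reduction 15 − 8 = 7.

7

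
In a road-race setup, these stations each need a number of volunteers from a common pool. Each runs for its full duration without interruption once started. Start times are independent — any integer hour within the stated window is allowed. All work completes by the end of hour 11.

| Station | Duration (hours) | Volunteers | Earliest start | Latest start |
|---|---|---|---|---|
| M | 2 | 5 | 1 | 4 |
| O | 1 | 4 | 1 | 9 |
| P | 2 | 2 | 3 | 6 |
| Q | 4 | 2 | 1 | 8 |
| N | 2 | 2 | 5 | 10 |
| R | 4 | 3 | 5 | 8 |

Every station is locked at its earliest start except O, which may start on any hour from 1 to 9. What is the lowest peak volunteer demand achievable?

O@1: h1:11  h2:7  h3:4  h4:4  h5:5  h6:5  h7:3  h8:3  h9:0  h10:0  h11:0 → peak 11
O@2: h1:7  h2:11  h3:4  h4:4  h5:5  h6:5  h7:3  h8:3  h9:0  h10:0  h11:0 → peak 11
O@3: h1:7  h2:7  h3:8  h4:4  h5:5  h6:5  h7:3  h8:3  h9:0  h10:0  h11:0 → peak 8
O@4: h1:7  h2:7  h3:4  h4:8  h5:5  h6:5  h7:3  h8:3  h9:0  h10:0  h11:0 → peak 8
O@5: h1:7  h2:7  h3:4  h4:4  h5:9  h6:5  h7:3  h8:3  h9:0  h10:0  h11:0 → peak 9
O@6: h1:7  h2:7  h3:4  h4:4  h5:5  h6:9  h7:3  h8:3  h9:0  h10:0  h11:0 → peak 9
O@7: h1:7  h2:7  h3:4  h4:4  h5:5  h6:5  h7:7  h8:3  h9:0  h10:0  h11:0 → peak 7
O@8: h1:7  h2:7  h3:4  h4:4  h5:5  h6:5  h7:3  h8:7  h9:0  h10:0  h11:0 → peak 7
O@9: h1:7  h2:7  h3:4  h4:4  h5:5  h6:5  h7:3  h8:3  h9:4  h10:0  h11:0 → peak 7
Best is O@7, peak 7.

7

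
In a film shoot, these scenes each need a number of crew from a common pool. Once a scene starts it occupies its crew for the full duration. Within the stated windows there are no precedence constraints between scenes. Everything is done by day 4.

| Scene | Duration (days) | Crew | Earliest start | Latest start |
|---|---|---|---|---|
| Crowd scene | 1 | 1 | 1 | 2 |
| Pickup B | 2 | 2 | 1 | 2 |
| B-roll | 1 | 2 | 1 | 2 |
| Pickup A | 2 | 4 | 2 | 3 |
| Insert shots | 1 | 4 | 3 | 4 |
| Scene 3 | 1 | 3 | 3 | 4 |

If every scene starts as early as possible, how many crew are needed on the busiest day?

11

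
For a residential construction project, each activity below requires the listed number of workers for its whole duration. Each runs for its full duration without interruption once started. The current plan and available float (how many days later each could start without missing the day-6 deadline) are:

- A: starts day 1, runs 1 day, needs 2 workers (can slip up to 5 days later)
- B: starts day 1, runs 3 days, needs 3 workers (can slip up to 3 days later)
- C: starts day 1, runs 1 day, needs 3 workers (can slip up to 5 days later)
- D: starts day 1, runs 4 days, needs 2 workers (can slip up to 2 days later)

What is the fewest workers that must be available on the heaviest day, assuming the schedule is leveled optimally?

5

Early-start (A@1, B@1, C@1, D@1) gives peak 10: d1:10  d2:5  d3:5  d4:2  d5:0  d6:0.
Shift C→4, D→2.
Schedule A@1, B@1, C@4, D@2: d1:5  d2:5  d3:5  d4:5  d5:2  d6:0 — peak 5.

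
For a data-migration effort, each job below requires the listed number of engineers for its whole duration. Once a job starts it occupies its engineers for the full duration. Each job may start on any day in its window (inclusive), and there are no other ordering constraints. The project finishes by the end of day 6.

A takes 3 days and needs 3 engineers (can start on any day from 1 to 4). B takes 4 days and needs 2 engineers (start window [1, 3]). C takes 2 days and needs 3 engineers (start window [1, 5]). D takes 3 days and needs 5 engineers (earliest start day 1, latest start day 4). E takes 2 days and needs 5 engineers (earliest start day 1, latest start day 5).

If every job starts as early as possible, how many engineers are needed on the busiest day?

18

Early-start schedule: A@1, B@1, C@1, D@1, E@1.
Load per day: day 1: 18, day 2: 18, day 3: 10, day 4: 2, day 5: 0, day 6: 0.
Peak is 18.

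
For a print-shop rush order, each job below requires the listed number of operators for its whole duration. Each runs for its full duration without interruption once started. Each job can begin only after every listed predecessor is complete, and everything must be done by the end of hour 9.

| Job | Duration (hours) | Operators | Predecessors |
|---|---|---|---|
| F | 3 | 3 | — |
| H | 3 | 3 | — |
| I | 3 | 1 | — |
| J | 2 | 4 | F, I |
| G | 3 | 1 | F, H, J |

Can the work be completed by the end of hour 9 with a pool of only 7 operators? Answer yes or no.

yes

Schedule F@1, H@1, I@1, J@4, G@6: h1:7  h2:7  h3:7  h4:4  h5:4  h6:1  h7:1  h8:1  h9:0 — peak 7 ≤ 7.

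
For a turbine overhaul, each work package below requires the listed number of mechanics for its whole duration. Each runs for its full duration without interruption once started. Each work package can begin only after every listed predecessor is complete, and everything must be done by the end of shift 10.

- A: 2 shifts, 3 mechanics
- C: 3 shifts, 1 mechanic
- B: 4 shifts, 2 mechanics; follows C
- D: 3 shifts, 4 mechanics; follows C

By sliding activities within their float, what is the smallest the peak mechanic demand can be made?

4

Early-start (A@1, C@1, B@4, D@4) gives peak 6: s1:4  s2:4  s3:1  s4:6  s5:6  s6:6  s7:2  s8:0  s9:0  s10:0.
Shift D→8.
Schedule A@1, C@1, B@4, D@8: s1:4  s2:4  s3:1  s4:2  s5:2  s6:2  s7:2  s8:4  s9:4  s10:4 — peak 4.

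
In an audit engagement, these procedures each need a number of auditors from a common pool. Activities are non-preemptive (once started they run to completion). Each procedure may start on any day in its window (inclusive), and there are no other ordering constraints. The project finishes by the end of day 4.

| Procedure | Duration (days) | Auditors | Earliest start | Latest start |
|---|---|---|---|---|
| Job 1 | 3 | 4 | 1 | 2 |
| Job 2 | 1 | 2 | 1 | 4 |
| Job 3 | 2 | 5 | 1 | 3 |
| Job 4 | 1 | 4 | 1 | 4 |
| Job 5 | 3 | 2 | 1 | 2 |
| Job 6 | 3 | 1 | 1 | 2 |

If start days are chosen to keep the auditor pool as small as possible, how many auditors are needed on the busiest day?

Early-start (Job 1@1, Job 2@1, Job 3@1, Job 4@1, Job 5@1, Job 6@1) gives peak 18: d1:18  d2:12  d3:7  d4:0.
Shift Job 4→3, Job 5→2.
Schedule Job 1@1, Job 2@1, Job 3@1, Job 4@3, Job 5@2, Job 6@1: d1:12  d2:12  d3:11  d4:2 — peak 12.

12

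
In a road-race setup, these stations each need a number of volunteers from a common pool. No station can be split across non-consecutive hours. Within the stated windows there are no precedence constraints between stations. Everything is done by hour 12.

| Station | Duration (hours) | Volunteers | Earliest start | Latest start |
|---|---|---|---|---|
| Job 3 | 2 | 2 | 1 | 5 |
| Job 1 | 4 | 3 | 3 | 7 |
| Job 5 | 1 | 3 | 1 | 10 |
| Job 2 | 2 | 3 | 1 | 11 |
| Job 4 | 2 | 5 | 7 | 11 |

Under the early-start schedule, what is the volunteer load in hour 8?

5

At early start, hour 8 has: Job 4.
Demand: 5 = 5.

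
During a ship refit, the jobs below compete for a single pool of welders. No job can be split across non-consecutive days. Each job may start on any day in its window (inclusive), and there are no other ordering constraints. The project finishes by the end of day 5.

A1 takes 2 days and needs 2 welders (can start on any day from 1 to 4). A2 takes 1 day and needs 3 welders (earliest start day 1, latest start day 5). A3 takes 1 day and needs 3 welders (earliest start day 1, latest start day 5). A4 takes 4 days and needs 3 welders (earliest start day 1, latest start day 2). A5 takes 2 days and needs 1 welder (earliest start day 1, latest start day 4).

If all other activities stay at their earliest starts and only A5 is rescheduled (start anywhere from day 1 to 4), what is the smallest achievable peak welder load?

11

A5@1: d1:12  d2:6  d3:3  d4:3  d5:0 → peak 12
A5@2: d1:11  d2:6  d3:4  d4:3  d5:0 → peak 11
A5@3: d1:11  d2:5  d3:4  d4:4  d5:0 → peak 11
A5@4: d1:11  d2:5  d3:3  d4:4  d5:1 → peak 11
Best is A5@2, peak 11.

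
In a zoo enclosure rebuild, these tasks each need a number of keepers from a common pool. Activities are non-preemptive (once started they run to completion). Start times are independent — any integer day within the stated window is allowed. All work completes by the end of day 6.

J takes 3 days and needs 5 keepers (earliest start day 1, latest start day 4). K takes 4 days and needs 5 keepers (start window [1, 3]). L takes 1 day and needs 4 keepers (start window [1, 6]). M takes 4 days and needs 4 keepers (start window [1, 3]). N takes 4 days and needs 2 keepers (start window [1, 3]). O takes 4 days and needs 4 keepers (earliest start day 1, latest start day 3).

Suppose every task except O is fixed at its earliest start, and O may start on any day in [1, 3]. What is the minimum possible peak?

20

O@1: d1:24  d2:20  d3:20  d4:15  d5:0  d6:0 → peak 24
O@2: d1:20  d2:20  d3:20  d4:15  d5:4  d6:0 → peak 20
O@3: d1:20  d2:16  d3:20  d4:15  d5:4  d6:4 → peak 20
Best is O@2, peak 20.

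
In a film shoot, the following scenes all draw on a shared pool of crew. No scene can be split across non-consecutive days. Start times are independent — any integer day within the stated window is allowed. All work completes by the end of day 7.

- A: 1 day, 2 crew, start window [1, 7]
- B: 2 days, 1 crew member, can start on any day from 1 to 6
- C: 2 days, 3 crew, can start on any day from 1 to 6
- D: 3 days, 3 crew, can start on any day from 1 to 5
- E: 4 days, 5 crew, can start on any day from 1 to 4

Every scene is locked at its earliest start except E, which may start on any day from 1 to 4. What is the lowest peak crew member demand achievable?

E@1: d1:14  d2:12  d3:8  d4:5  d5:0  d6:0  d7:0 → peak 14
E@2: d1:9  d2:12  d3:8  d4:5  d5:5  d6:0  d7:0 → peak 12
E@3: d1:9  d2:7  d3:8  d4:5  d5:5  d6:5  d7:0 → peak 9
E@4: d1:9  d2:7  d3:3  d4:5  d5:5  d6:5  d7:5 → peak 9
Best is E@3, peak 9.

9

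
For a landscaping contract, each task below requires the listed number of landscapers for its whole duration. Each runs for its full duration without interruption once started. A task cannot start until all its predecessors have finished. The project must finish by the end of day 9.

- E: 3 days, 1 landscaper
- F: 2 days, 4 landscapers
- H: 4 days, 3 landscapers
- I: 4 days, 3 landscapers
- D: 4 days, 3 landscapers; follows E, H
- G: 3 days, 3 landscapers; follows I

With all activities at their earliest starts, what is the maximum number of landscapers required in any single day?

Early-start schedule: E@1, F@1, H@1, I@1, D@5, G@5.
Load per day: day 1: 11, day 2: 11, day 3: 7, day 4: 6, day 5: 6, day 6: 6, day 7: 6, day 8: 3, day 9: 0.
Peak is 11.

11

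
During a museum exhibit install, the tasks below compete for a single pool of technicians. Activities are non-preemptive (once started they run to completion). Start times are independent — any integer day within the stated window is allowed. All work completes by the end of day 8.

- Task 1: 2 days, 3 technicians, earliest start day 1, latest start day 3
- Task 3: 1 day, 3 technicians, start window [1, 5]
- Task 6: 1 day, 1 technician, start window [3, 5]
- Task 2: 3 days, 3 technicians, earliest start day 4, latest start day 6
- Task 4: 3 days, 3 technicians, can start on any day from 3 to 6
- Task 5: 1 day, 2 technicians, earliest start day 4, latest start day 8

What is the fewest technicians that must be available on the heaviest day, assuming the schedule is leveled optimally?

6

Early-start (Task 1@1, Task 3@1, Task 6@3, Task 2@4, Task 4@3, Task 5@4) gives peak 8: d1:6  d2:3  d3:4  d4:8  d5:6  d6:3  d7:0  d8:0.
Shift Task 5→6.
Schedule Task 1@1, Task 3@1, Task 6@3, Task 2@4, Task 4@3, Task 5@6: d1:6  d2:3  d3:4  d4:6  d5:6  d6:5  d7:0  d8:0 — peak 6.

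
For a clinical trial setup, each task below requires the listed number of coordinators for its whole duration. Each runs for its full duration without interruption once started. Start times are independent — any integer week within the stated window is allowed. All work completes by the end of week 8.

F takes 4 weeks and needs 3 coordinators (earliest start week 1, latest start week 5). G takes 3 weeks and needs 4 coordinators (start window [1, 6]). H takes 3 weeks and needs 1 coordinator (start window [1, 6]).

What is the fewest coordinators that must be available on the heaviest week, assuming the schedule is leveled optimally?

Early-start (F@1, G@1, H@1) gives peak 8: w1:8  w2:8  w3:8  w4:3  w5:0  w6:0  w7:0  w8:0.
Shift G→5.
Schedule F@1, G@5, H@1: w1:4  w2:4  w3:4  w4:3  w5:4  w6:4  w7:4  w8:0 — peak 4.
Total coordinator-weeks = 27 over 8 weeks ⇒ peak ≥ ⌈27/8⌉ = 4, so 4 is optimal.

4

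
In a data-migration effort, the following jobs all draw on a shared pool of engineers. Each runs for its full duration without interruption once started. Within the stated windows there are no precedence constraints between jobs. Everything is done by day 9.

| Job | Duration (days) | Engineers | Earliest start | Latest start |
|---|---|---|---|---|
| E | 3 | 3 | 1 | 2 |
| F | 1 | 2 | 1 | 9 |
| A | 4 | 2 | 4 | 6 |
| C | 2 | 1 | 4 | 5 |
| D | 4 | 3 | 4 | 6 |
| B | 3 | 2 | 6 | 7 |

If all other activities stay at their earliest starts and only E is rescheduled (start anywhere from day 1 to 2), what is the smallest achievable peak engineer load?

7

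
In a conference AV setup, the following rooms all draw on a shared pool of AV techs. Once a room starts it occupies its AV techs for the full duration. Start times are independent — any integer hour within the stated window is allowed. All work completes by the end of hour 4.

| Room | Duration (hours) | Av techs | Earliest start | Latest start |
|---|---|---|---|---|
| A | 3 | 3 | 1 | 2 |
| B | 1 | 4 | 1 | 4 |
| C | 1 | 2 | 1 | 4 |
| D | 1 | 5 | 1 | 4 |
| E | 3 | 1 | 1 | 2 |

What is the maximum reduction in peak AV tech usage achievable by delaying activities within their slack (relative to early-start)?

Early-start peak: h1:15  h2:4  h3:4  h4:0 ⇒ 15.
Leveled (A@1, B@1, C@2, D@4, E@2): h1:7  h2:6  h3:4  h4:6 ⇒ 7.
Reduction 15 − 7 = 8.

8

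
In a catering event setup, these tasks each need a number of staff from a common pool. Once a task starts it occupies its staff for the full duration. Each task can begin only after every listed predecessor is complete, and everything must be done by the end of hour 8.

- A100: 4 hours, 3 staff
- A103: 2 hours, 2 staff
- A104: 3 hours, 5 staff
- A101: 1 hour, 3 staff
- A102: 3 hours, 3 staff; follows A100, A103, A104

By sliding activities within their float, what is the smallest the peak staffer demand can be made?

8

Early-start (A100@1, A103@1, A104@1, A101@1, A102@5) gives peak 13: h1:13  h2:10  h3:8  h4:3  h5:3  h6:3  h7:3  h8:0.
Shift A104→3, A102→6.
Schedule A100@1, A103@1, A104@3, A101@1, A102@6: h1:8  h2:5  h3:8  h4:8  h5:5  h6:3  h7:3  h8:3 — peak 8.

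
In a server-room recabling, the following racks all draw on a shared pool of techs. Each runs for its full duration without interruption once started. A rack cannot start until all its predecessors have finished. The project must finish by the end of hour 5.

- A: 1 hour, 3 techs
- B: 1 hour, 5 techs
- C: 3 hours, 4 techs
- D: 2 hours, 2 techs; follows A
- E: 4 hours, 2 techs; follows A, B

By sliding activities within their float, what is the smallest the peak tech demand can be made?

8

Early-start (A@1, B@1, C@1, D@2, E@2) gives peak 12: h1:12  h2:8  h3:8  h4:2  h5:2.
Shift C→2.
Schedule A@1, B@1, C@2, D@2, E@2: h1:8  h2:8  h3:8  h4:6  h5:2 — peak 8.
No arrangement of the 9 feasible schedules does better.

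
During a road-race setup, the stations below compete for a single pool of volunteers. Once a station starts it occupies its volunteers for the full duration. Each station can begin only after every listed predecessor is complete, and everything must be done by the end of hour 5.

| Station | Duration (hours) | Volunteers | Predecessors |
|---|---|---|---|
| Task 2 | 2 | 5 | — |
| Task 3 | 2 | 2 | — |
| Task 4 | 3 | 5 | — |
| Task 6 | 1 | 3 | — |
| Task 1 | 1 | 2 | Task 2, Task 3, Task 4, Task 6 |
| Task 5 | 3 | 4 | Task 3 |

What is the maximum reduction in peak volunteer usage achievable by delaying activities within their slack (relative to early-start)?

Early-start peak: h1:15  h2:12  h3:9  h4:6  h5:4 ⇒ 15.
Leveled (Task 2@1, Task 3@1, Task 4@1, Task 6@3, Task 1@4, Task 5@3): h1:12  h2:12  h3:12  h4:6  h5:4 ⇒ 12.
Reduction 15 − 12 = 3.

3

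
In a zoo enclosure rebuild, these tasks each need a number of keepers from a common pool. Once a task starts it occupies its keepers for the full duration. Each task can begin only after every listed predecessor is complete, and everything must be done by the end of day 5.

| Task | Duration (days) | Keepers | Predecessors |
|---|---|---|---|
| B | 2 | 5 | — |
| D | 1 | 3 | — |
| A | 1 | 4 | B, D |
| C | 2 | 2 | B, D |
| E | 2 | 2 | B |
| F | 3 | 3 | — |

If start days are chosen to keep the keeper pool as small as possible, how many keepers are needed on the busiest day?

8

Early-start (B@1, D@1, A@3, C@3, E@3, F@1) gives peak 11: d1:11  d2:8  d3:11  d4:4  d5:0.
Shift C→4, E→4, F→2.
Schedule B@1, D@1, A@3, C@4, E@4, F@2: d1:8  d2:8  d3:7  d4:7  d5:4 — peak 8.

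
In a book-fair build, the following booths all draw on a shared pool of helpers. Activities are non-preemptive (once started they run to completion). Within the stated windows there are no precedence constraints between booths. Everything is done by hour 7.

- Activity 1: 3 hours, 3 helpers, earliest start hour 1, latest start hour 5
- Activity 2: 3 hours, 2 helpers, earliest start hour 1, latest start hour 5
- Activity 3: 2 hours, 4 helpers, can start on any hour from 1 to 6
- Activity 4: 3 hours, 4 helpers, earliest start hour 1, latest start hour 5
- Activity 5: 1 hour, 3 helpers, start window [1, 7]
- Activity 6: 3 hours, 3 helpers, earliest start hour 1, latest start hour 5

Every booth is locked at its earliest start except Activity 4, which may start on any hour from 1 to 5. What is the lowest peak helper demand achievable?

15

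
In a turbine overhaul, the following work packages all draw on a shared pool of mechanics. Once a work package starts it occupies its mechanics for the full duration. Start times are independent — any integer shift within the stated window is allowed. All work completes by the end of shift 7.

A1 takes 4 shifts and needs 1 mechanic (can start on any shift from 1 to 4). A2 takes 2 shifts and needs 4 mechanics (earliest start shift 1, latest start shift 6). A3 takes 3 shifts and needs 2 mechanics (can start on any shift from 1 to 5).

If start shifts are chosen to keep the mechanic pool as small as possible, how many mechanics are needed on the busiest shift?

4

Early-start (A1@1, A2@1, A3@1) gives peak 7: s1:7  s2:7  s3:3  s4:1  s5:0  s6:0  s7:0.
Shift A2→5.
Schedule A1@1, A2@5, A3@1: s1:3  s2:3  s3:3  s4:1  s5:4  s6:4  s7:0 — peak 4.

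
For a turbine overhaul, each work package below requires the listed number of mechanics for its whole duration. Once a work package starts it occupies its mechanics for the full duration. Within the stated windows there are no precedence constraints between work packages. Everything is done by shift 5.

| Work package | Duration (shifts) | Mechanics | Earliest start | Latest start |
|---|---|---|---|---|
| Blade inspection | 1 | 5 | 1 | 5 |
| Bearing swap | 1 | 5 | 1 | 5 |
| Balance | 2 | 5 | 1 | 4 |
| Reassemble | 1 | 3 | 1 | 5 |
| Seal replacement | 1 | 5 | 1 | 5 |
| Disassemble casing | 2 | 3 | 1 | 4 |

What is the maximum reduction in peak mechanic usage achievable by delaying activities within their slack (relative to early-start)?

18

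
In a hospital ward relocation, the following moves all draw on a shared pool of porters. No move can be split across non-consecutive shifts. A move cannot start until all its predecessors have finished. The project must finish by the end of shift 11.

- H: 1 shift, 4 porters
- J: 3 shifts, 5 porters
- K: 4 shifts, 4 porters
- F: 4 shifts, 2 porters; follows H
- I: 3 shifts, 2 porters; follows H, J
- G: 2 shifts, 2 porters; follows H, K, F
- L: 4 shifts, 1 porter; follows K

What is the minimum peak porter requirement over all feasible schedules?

6

Early-start (H@1, J@1, K@1, F@2, I@4, G@6, L@5) gives peak 13: s1:13  s2:11  s3:11  s4:8  s5:5  s6:5  s7:3  s8:1  s9:0  s10:0  s11:0.
Shift J→6, K→2, I→9, G→9, L→6.
Schedule H@1, J@6, K@2, F@2, I@9, G@9, L@6: s1:4  s2:6  s3:6  s4:6  s5:6  s6:6  s7:6  s8:6  s9:5  s10:4  s11:2 — peak 6.
Total porter-shifts = 57 over 11 shifts ⇒ peak ≥ ⌈57/11⌉ = 6, so 6 is optimal.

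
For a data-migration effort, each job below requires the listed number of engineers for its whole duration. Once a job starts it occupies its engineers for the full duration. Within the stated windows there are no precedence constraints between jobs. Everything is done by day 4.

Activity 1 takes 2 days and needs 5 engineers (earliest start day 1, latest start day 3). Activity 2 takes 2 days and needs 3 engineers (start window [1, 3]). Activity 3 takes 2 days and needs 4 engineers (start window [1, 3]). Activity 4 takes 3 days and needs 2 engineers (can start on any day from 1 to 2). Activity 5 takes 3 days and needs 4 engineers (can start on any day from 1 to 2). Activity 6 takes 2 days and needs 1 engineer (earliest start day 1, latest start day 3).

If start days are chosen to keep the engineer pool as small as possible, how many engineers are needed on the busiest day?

13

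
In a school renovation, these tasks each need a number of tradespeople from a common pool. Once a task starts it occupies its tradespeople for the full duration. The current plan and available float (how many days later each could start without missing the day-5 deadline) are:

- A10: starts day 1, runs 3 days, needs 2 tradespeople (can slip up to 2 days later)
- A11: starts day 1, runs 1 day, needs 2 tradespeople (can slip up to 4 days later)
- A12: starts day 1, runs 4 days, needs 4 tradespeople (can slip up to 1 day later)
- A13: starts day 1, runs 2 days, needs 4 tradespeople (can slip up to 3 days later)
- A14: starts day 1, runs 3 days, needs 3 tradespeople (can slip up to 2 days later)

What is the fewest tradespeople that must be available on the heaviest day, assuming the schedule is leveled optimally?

9

Early-start (A10@1, A11@1, A12@1, A13@1, A14@1) gives peak 15: d1:15  d2:13  d3:9  d4:4  d5:0.
Shift A12→2, A13→4.
Schedule A10@1, A11@1, A12@2, A13@4, A14@1: d1:7  d2:9  d3:9  d4:8  d5:8 — peak 9.
Total tradesperson-days = 41 over 5 days ⇒ peak ≥ ⌈41/5⌉ = 9, so 9 is optimal.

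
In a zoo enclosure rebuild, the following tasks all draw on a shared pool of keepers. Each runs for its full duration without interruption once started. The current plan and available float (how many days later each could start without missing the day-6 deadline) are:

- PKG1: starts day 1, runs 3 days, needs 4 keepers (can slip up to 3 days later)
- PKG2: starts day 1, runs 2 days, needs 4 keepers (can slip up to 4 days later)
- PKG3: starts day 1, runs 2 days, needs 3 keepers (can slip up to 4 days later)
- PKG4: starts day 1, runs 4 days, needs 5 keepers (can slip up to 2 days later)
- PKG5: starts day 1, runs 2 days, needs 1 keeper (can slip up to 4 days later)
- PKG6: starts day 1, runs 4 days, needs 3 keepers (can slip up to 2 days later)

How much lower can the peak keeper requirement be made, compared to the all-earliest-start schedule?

8

Early-start peak: d1:20  d2:20  d3:12  d4:8  d5:0  d6:0 ⇒ 20.
Leveled (PKG1@1, PKG2@1, PKG3@1, PKG4@3, PKG5@1, PKG6@3): d1:12  d2:12  d3:12  d4:8  d5:8  d6:8 ⇒ 12.
Reduction 20 − 12 = 8.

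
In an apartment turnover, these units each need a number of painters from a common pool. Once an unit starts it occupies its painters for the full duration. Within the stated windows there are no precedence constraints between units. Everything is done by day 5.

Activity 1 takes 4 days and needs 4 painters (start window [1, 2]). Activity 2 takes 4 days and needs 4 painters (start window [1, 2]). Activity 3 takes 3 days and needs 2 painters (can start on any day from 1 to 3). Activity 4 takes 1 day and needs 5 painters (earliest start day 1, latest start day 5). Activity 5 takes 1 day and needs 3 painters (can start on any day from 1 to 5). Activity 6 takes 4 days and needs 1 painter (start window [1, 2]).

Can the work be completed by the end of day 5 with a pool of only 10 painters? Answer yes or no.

no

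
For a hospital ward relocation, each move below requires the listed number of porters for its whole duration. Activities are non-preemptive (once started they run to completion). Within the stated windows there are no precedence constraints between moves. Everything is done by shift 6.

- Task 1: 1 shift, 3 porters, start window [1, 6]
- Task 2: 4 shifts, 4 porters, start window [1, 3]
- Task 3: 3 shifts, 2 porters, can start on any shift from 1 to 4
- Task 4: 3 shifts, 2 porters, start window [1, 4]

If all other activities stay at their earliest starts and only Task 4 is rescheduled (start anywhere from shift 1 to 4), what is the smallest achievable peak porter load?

Task 4@1: s1:11  s2:8  s3:8  s4:4  s5:0  s6:0 → peak 11
Task 4@2: s1:9  s2:8  s3:8  s4:6  s5:0  s6:0 → peak 9
Task 4@3: s1:9  s2:6  s3:8  s4:6  s5:2  s6:0 → peak 9
Task 4@4: s1:9  s2:6  s3:6  s4:6  s5:2  s6:2 → peak 9
Best is Task 4@2, peak 9.

9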